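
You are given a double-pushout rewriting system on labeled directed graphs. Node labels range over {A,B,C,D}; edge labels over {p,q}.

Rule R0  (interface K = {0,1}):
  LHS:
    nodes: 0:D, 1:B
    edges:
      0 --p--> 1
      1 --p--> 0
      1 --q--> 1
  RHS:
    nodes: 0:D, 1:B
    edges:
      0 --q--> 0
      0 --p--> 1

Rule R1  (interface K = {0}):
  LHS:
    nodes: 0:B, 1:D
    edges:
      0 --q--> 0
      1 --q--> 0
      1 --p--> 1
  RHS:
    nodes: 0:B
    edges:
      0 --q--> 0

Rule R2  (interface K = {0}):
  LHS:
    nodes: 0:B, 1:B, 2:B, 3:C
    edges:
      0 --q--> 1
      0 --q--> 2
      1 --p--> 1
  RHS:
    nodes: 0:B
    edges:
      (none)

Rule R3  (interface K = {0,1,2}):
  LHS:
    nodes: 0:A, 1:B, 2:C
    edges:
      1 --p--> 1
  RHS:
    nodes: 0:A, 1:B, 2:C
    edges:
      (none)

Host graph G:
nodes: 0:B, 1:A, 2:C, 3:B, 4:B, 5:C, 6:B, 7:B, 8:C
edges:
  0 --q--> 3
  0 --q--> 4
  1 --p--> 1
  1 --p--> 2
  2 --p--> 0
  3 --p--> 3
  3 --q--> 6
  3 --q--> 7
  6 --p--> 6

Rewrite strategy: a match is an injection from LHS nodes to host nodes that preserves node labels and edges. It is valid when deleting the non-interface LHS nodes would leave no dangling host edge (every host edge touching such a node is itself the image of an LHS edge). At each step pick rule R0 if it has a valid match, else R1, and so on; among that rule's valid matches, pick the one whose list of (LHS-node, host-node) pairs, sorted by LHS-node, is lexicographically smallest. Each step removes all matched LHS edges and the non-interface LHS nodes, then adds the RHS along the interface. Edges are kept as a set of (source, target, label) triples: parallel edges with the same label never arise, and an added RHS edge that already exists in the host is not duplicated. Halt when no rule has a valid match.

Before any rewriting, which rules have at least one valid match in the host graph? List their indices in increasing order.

R0: no valid match — LHS pattern not found
R1: no valid match — LHS pattern not found
R2: 2 valid matches — {0↦3, 1↦6, 2↦7, 3↦5}, {0↦3, 1↦6, 2↦7, 3↦8}
R3: 6 valid matches — {0↦1, 1↦3, 2↦2}, {0↦1, 1↦3, 2↦5}, {0↦1, 1↦3, 2↦8} (+3 more)

Answer: [R2,R3]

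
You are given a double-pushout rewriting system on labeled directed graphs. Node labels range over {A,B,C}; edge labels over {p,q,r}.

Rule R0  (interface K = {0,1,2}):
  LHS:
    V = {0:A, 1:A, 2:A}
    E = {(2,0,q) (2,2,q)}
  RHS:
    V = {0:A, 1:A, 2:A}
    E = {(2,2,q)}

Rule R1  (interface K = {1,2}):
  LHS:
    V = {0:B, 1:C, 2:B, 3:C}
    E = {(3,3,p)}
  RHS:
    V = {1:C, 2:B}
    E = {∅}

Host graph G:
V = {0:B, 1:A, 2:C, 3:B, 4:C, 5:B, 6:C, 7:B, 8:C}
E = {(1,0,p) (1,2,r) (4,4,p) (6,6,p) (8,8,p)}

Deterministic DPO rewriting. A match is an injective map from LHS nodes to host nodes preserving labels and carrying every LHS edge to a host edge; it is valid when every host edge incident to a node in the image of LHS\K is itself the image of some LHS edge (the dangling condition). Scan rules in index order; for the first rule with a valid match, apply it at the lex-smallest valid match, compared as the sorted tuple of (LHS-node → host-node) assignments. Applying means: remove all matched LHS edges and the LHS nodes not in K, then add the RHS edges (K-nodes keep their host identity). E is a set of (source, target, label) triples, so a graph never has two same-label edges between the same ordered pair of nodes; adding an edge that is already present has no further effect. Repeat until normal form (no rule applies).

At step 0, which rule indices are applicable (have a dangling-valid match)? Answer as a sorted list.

Answer: [R1]

Rewrite trace:
R0: no valid match — LHS pattern not found
R1: 81 valid matches — {0↦3, 1↦2, 2↦0, 3↦4}, {0↦3, 1↦2, 2↦0, 3↦6}, {0↦3, 1↦2, 2↦0, 3↦8} (+78 more)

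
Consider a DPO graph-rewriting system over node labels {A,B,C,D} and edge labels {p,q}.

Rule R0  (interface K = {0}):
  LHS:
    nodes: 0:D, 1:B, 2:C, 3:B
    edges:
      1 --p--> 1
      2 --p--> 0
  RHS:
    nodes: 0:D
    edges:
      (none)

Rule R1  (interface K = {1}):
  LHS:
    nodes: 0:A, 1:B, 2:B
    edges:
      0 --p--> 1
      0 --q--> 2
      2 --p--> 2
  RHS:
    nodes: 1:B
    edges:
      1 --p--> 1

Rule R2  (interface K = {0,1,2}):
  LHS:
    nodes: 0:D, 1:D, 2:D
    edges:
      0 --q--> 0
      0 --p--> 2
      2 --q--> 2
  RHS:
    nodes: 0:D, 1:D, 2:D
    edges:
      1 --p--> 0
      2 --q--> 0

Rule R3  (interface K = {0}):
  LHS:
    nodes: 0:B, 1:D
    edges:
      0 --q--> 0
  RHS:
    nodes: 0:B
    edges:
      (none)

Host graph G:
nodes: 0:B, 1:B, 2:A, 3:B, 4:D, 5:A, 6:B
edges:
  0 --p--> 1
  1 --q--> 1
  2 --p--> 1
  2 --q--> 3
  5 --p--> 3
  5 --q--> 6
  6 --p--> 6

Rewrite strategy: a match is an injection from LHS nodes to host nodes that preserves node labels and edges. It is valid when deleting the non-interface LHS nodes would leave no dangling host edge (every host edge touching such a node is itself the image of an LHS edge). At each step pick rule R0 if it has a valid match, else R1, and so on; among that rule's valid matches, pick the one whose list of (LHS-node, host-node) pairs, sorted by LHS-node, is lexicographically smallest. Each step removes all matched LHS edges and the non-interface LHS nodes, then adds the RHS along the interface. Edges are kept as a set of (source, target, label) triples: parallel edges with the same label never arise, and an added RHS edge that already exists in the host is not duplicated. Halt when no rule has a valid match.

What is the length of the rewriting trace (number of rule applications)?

start.  V:7 E:7  edges: 0-p->1 1-q->1 2-p->1 2-q->3 5-p->3 5-q->6 6-p->6
1. fire R1 via {0↦5, 1↦3, 2↦6}  →  V:5 E:5  edges: 0-p->1 1-q->1 2-p->1 2-q->3 3-p->3
2. fire R1 via {0↦2, 1↦1, 2↦3}  →  V:3 E:3  edges: 0-p->1 1-p->1 1-q->1
3. fire R3 via {0↦1, 1↦4}  →  V:2 E:2  edges: 0-p->1 1-p->1
final graph: no rule applies after step 3

Answer: 3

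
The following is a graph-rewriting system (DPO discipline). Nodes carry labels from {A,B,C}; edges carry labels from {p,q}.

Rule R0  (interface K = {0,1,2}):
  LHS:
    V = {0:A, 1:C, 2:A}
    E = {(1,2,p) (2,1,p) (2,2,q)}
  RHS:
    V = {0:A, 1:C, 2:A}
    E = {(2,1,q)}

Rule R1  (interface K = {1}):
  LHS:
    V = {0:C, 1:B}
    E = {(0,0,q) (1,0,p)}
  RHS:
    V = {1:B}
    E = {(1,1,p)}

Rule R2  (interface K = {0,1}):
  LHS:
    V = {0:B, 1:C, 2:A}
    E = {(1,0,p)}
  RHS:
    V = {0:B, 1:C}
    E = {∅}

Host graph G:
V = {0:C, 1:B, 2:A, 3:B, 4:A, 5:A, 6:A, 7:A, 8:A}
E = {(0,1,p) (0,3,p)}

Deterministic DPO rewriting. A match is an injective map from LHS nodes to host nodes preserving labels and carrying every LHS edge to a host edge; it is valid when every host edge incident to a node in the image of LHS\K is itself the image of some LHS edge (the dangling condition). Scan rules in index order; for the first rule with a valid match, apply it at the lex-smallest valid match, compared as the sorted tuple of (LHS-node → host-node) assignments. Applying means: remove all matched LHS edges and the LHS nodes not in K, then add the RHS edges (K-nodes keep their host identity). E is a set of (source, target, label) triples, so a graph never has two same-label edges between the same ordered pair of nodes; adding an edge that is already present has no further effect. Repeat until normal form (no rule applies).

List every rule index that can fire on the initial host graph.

R0: no valid match — LHS pattern not found
R1: no valid match — LHS pattern not found
R2: 12 valid matches — {0↦1, 1↦0, 2↦2}, {0↦1, 1↦0, 2↦4}, {0↦1, 1↦0, 2↦5} (+9 more)

Answer: [R2]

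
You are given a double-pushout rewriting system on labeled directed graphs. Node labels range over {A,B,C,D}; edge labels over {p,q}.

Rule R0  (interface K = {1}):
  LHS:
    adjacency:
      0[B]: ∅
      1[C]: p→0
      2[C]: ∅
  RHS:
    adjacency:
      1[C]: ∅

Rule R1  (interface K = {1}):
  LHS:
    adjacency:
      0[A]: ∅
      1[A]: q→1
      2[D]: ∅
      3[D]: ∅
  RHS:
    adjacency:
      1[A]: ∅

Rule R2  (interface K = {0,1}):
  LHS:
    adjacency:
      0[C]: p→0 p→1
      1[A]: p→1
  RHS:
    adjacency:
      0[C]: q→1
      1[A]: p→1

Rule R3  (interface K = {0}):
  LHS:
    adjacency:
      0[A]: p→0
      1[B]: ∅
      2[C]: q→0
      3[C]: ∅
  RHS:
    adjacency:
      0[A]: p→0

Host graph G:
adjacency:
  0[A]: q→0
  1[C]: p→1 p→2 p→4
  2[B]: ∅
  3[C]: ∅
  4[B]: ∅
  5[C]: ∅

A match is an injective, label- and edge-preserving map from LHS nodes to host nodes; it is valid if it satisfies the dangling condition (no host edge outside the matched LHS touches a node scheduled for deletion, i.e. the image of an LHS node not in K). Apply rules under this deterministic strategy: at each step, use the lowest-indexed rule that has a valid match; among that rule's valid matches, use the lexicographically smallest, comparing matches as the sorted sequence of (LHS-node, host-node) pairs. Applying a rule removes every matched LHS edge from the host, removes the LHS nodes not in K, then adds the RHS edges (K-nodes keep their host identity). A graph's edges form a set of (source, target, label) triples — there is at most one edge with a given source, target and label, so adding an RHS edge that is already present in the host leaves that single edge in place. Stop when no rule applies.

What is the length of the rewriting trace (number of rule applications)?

initial: |V|=6 |E|=4  E = 0-q->0 1-p->1 1-p->2 1-p->4
step 1: apply R0 at {0↦2, 1↦1, 2↦3}  → |V|=4 |E|=3  E = 0-q->0 1-p->1 1-p->4
step 2: apply R0 at {0↦4, 1↦1, 2↦5}  → |V|=2 |E|=2  E = 0-q->0 1-p->1
normal form: no rule applies after step 2

Answer: 2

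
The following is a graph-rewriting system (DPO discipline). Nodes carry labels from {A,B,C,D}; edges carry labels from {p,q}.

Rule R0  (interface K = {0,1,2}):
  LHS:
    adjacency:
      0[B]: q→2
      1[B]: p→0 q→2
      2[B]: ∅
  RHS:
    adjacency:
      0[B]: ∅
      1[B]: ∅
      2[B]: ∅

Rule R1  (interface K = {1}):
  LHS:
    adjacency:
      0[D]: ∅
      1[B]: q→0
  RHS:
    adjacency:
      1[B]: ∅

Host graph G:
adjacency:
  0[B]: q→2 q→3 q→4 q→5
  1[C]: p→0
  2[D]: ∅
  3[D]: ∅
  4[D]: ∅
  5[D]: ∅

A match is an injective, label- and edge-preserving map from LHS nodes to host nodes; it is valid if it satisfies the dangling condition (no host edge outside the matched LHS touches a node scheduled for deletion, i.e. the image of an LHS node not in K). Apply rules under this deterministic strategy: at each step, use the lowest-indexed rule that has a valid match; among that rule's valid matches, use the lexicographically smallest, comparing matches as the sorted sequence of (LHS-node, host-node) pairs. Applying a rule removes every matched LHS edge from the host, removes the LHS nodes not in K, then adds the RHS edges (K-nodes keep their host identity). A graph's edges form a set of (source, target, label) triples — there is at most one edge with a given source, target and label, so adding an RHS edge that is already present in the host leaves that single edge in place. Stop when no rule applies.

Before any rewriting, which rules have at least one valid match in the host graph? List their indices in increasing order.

R0: no valid match — LHS pattern not found
R1: 4 valid matches — {0↦2, 1↦0}, {0↦3, 1↦0}, {0↦4, 1↦0} (+1 more)

Answer: [R1]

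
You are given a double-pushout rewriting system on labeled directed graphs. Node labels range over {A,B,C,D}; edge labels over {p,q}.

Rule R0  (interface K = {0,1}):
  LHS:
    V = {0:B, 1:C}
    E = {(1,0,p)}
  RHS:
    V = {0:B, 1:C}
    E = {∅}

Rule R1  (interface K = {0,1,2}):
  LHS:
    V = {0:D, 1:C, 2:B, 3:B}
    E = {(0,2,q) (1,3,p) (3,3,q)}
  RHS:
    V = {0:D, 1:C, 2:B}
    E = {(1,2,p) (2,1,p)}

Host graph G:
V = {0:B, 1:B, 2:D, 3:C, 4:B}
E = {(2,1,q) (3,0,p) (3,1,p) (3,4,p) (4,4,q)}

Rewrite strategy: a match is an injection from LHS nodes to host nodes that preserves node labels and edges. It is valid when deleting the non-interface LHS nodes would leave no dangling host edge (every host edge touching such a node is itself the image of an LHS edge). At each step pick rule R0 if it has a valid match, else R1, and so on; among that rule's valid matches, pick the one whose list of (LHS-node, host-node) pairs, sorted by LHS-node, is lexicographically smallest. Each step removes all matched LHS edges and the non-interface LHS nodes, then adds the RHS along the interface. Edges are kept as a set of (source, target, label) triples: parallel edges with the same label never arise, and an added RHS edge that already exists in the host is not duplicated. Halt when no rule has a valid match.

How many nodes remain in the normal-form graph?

initial: |V|=5 |E|=5  E = 2-q->1 3-p->0 3-p->1 3-p->4 4-q->4
step 1: apply R0 at {0↦0, 1↦3}  → |V|=5 |E|=4  E = 2-q->1 3-p->1 3-p->4 4-q->4
step 2: apply R0 at {0↦1, 1↦3}  → |V|=5 |E|=3  E = 2-q->1 3-p->4 4-q->4
step 3: apply R0 at {0↦4, 1↦3}  → |V|=5 |E|=2  E = 2-q->1 4-q->4
normal form: no rule applies after step 3
NF nodes: {0:B, 1:B, 2:D, 3:C, 4:B}

Answer: 5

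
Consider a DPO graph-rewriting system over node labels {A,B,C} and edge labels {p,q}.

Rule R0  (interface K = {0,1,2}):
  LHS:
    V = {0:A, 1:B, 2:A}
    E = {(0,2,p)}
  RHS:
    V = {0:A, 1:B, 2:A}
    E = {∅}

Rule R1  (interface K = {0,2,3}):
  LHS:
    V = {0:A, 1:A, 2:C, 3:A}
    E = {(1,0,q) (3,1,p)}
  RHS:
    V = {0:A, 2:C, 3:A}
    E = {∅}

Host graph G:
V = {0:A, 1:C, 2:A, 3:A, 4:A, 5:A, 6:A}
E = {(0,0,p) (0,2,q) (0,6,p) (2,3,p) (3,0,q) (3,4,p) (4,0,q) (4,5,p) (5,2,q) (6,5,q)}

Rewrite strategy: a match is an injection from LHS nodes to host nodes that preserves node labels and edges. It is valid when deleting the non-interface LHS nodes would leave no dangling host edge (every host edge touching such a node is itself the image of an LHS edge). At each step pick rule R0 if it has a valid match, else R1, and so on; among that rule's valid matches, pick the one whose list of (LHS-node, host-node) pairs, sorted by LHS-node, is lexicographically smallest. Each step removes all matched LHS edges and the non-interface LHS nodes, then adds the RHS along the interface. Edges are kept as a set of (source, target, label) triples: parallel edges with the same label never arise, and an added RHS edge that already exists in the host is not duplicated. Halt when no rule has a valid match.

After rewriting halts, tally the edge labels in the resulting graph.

[0] host  ⇒  7 nodes, 10 edges  {0-p->0 0-q->2 0-p->6 2-p->3 3-q->0 3-p->4 4-q->0 4-p->5 5-q->2 6-q->5}
[1] R1 @ {0↦5, 1↦6, 2↦1, 3↦0}  ⇒  6 nodes, 8 edges  {0-p->0 0-q->2 2-p->3 3-q->0 3-p->4 4-q->0 4-p->5 5-q->2}
[2] R1 @ {0↦2, 1↦5, 2↦1, 3↦4}  ⇒  5 nodes, 6 edges  {0-p->0 0-q->2 2-p->3 3-q->0 3-p->4 4-q->0}
[3] R1 @ {0↦0, 1↦4, 2↦1, 3↦3}  ⇒  4 nodes, 4 edges  {0-p->0 0-q->2 2-p->3 3-q->0}
[4] R1 @ {0↦0, 1↦3, 2↦1, 3↦2}  ⇒  3 nodes, 2 edges  {0-p->0 0-q->2}
final graph: no rule applies after step 4
NF edges: [(0, 0, 'p'), (0, 2, 'q')]

Answer: p:1 q:1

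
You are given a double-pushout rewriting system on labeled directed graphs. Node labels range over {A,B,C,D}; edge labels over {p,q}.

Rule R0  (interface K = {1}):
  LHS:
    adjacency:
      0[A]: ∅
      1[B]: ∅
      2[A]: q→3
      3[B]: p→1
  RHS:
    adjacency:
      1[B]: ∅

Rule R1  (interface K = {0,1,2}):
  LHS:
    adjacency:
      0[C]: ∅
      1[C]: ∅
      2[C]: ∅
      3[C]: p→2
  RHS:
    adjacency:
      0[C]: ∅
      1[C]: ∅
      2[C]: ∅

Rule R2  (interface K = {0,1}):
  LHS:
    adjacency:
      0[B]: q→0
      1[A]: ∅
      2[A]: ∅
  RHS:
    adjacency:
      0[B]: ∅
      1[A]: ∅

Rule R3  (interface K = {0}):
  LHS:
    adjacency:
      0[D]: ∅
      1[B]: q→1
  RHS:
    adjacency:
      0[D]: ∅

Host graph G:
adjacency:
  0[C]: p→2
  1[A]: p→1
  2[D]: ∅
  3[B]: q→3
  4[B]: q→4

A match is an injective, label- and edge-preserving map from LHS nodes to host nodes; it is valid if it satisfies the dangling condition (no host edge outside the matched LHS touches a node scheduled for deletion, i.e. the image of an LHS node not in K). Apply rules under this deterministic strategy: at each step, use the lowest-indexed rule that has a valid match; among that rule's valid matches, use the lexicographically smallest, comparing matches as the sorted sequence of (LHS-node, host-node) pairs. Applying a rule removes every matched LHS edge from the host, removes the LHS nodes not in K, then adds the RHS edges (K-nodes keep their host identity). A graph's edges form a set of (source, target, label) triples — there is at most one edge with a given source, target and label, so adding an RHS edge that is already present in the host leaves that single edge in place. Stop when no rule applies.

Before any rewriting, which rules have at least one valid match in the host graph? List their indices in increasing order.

Answer: [R3]

Rewrite trace:
R0: no valid match — LHS pattern not found
R1: no valid match — LHS pattern not found
R2: no valid match — LHS pattern not found
R3: 2 valid matches — {0↦2, 1↦3}, {0↦2, 1↦4}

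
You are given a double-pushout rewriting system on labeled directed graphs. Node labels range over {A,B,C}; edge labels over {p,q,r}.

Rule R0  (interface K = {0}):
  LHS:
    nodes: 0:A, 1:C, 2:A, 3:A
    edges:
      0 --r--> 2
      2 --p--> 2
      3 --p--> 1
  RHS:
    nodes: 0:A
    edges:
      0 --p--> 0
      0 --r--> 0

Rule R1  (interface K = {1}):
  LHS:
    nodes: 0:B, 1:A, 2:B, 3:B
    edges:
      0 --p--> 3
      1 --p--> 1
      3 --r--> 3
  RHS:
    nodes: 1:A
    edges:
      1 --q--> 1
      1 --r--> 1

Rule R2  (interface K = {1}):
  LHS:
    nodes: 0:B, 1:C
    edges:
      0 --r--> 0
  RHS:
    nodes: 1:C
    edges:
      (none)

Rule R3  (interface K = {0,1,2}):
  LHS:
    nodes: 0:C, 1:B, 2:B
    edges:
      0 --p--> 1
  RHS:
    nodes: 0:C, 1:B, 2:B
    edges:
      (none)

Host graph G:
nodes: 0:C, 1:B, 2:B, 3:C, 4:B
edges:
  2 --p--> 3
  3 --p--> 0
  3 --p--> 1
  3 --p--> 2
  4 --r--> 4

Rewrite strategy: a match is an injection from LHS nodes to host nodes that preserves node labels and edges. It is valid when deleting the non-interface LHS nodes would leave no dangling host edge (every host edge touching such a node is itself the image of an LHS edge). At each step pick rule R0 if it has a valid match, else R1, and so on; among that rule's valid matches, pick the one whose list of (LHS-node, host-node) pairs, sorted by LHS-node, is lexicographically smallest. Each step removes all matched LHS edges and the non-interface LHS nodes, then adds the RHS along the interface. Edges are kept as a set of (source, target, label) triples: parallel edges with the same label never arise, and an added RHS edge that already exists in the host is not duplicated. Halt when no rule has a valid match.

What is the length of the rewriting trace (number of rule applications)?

[0] host  ⇒  5 nodes, 5 edges  {2-p->3 3-p->0 3-p->1 3-p->2 4-r->4}
[1] R2 @ {0↦4, 1↦0}  ⇒  4 nodes, 4 edges  {2-p->3 3-p->0 3-p->1 3-p->2}
[2] R3 @ {0↦3, 1↦1, 2↦2}  ⇒  4 nodes, 3 edges  {2-p->3 3-p->0 3-p->2}
[3] R3 @ {0↦3, 1↦2, 2↦1}  ⇒  4 nodes, 2 edges  {2-p->3 3-p->0}
final graph: no rule applies after step 3

Answer: 3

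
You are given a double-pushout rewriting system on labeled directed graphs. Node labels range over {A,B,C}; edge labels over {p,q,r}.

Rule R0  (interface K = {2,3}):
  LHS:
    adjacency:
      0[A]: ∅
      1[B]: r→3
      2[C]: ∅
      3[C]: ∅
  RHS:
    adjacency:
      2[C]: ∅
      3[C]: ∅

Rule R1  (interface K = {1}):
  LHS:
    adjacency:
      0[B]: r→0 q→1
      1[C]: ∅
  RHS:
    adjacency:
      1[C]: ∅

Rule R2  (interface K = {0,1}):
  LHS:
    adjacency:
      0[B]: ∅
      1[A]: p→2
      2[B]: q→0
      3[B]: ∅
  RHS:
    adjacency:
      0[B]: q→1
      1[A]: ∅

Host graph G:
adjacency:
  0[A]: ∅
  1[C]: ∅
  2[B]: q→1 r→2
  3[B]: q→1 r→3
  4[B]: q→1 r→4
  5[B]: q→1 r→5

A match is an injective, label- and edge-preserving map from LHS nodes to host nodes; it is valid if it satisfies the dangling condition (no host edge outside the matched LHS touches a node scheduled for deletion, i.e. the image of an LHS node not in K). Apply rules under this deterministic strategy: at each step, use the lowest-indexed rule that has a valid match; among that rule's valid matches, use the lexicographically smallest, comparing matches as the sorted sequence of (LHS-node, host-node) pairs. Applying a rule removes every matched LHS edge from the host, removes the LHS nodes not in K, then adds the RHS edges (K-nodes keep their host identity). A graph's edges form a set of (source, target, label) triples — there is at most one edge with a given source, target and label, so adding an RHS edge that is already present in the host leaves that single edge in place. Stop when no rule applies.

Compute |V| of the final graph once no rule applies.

start.  V:6 E:8  edges: 2-q->1 2-r->2 3-q->1 3-r->3 4-q->1 4-r->4 5-q->1 5-r->5
1. fire R1 via {0↦2, 1↦1}  →  V:5 E:6  edges: 3-q->1 3-r->3 4-q->1 4-r->4 5-q->1 5-r->5
2. fire R1 via {0↦3, 1↦1}  →  V:4 E:4  edges: 4-q->1 4-r->4 5-q->1 5-r->5
3. fire R1 via {0↦4, 1↦1}  →  V:3 E:2  edges: 5-q->1 5-r->5
4. fire R1 via {0↦5, 1↦1}  →  V:2 E:0  edges: ∅
normal form: no rule applies after step 4
NF nodes: {0:A, 1:C}

Answer: 2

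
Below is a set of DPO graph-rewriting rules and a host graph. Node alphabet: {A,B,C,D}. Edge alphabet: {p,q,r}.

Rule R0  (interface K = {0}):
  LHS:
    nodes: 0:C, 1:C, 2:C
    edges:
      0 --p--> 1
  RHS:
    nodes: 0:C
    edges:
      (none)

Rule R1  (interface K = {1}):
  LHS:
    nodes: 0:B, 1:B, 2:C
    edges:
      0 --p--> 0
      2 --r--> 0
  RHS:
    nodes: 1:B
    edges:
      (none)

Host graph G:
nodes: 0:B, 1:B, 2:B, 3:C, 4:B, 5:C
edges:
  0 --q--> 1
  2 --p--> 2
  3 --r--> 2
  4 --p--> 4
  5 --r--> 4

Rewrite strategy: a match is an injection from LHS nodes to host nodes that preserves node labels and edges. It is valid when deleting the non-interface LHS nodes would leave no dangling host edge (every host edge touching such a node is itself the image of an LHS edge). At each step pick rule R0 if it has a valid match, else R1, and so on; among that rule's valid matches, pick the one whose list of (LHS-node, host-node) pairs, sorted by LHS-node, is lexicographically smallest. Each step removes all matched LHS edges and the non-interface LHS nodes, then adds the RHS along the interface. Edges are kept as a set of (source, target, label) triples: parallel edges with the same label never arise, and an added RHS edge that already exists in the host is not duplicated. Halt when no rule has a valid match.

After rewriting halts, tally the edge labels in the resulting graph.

Answer: q:1

Steps:
start.  V:6 E:5  edges: 0-q->1 2-p->2 3-r->2 4-p->4 5-r->4
1. fire R1 via {0↦2, 1↦0, 2↦3}  →  V:4 E:3  edges: 0-q->1 4-p->4 5-r->4
2. fire R1 via {0↦4, 1↦0, 2↦5}  →  V:2 E:1  edges: 0-q->1
final graph: no rule applies after step 2
NF edges: [(0, 1, 'q')]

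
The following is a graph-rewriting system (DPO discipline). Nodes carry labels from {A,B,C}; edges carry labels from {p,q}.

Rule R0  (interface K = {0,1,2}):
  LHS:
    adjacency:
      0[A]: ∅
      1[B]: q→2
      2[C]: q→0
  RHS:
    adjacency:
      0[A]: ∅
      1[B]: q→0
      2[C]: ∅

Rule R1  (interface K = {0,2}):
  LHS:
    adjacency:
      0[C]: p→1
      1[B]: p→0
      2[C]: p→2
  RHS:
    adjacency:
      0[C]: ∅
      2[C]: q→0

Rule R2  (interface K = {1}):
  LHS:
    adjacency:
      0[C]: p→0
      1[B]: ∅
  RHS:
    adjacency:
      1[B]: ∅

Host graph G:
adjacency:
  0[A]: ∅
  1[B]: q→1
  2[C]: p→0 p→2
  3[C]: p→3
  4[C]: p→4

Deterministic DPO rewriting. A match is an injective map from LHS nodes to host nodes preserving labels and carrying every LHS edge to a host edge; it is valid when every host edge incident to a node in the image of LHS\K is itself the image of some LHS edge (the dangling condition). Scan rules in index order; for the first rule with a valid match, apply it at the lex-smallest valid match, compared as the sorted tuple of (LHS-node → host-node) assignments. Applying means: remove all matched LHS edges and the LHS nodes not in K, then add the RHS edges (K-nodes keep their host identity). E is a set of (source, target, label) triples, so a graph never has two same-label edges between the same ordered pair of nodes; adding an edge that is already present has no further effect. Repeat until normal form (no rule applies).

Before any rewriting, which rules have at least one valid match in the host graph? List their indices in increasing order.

Answer: [R2]

Rewrite trace:
R0: no valid match — LHS pattern not found
R1: no valid match — LHS pattern not found
R2: 2 valid matches — {0↦3, 1↦1}, {0↦4, 1↦1}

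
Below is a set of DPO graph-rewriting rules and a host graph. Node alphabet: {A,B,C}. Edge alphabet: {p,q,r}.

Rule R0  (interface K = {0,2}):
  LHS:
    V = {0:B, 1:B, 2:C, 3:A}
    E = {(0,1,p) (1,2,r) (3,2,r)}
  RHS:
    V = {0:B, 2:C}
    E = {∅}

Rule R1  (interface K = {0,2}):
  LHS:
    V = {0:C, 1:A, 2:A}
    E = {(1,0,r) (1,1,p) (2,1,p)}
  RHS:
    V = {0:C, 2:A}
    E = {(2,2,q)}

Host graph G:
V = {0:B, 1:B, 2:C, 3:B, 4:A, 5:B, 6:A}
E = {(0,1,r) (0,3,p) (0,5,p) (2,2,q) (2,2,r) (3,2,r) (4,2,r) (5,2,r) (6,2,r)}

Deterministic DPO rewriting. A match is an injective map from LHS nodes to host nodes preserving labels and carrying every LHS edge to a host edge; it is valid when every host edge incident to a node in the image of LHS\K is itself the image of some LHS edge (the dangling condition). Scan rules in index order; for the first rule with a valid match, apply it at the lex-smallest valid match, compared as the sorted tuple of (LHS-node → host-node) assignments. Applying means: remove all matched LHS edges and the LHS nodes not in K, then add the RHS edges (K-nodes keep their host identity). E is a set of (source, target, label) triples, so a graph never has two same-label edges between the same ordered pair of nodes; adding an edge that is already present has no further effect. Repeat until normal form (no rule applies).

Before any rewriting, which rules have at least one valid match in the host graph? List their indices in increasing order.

R0: 4 valid matches — {0↦0, 1↦3, 2↦2, 3↦4}, {0↦0, 1↦3, 2↦2, 3↦6}, {0↦0, 1↦5, 2↦2, 3↦4} (+1 more)
R1: no valid match — LHS pattern not found

Answer: [R0]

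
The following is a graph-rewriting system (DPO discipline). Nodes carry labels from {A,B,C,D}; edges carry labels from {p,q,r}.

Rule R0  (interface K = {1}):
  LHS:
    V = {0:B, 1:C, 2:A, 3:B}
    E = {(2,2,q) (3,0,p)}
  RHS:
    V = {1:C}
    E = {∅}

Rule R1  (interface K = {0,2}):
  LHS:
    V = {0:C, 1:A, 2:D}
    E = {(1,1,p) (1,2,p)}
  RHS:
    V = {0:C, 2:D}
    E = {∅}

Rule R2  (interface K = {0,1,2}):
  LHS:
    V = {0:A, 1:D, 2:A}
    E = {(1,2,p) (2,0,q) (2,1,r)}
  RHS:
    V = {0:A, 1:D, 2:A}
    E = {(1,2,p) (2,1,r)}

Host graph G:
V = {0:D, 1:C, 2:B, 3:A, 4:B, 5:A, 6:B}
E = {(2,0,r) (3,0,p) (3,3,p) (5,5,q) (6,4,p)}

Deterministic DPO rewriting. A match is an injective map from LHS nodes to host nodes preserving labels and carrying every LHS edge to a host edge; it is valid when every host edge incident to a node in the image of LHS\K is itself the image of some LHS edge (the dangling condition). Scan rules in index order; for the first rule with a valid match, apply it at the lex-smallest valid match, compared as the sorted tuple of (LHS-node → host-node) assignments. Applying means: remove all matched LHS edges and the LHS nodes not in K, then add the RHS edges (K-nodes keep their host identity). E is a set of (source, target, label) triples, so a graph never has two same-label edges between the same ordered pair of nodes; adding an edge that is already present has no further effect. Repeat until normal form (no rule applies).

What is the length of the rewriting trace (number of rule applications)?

start.  V:7 E:5  edges: 2-r->0 3-p->0 3-p->3 5-q->5 6-p->4
1. fire R0 via {0↦4, 1↦1, 2↦5, 3↦6}  →  V:4 E:3  edges: 2-r->0 3-p->0 3-p->3
2. fire R1 via {0↦1, 1↦3, 2↦0}  →  V:3 E:1  edges: 2-r->0
final graph: no rule applies after step 2

Answer: 2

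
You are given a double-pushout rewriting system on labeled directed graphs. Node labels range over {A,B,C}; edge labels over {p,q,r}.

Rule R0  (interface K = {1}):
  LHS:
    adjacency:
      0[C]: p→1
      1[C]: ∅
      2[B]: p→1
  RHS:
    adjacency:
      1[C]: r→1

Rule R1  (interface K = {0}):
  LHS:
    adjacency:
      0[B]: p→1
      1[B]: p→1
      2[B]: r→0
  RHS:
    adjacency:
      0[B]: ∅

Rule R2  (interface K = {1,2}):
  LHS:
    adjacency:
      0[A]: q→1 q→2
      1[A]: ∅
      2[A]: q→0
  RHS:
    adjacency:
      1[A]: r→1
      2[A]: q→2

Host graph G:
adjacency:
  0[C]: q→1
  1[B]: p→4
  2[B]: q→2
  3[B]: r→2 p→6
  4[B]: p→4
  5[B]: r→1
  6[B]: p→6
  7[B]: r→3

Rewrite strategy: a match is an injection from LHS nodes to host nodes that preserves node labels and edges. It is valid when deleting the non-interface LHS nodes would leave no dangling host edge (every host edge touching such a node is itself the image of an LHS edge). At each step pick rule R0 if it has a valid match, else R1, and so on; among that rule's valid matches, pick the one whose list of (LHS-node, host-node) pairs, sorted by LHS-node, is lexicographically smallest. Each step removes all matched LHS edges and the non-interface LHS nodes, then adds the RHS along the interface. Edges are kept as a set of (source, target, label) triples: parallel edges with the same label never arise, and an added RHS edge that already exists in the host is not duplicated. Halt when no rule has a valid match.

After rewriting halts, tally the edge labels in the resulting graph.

[0] host  ⇒  8 nodes, 9 edges  {0-q->1 1-p->4 2-q->2 3-r->2 3-p->6 4-p->4 5-r->1 6-p->6 7-r->3}
[1] R1 @ {0↦1, 1↦4, 2↦5}  ⇒  6 nodes, 6 edges  {0-q->1 2-q->2 3-r->2 3-p->6 6-p->6 7-r->3}
[2] R1 @ {0↦3, 1↦6, 2↦7}  ⇒  4 nodes, 3 edges  {0-q->1 2-q->2 3-r->2}
final graph: no rule applies after step 2
NF edges: [(0, 1, 'q'), (2, 2, 'q'), (3, 2, 'r')]

Answer: q:2 r:1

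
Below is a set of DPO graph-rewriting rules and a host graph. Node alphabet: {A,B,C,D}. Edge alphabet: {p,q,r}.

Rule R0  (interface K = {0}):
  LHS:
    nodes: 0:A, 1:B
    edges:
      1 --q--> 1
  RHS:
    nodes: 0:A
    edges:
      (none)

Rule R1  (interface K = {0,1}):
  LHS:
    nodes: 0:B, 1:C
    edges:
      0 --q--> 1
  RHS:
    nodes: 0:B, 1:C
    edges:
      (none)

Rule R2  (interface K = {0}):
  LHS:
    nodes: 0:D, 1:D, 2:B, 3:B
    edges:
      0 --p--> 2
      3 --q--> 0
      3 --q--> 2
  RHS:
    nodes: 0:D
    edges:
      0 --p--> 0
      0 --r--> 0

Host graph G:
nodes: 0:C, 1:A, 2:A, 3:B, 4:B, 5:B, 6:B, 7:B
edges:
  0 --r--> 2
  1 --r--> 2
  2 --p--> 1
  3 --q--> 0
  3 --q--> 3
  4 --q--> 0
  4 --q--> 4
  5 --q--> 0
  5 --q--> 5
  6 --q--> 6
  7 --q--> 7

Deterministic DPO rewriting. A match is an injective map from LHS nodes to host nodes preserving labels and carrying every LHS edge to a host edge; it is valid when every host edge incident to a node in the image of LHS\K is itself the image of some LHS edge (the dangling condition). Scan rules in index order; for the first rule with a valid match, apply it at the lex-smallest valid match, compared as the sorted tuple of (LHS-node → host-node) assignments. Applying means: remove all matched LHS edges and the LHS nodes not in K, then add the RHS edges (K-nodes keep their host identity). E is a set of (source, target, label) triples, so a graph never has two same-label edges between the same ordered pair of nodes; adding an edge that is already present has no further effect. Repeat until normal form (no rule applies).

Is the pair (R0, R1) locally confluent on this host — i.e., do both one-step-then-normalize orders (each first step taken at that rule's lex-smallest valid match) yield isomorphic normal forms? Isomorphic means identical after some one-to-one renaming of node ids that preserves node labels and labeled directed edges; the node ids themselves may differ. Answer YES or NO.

Answer: YES

Steps:
branch R0-first: apply at {0↦1, 1↦6} → |E|=10, then 7 more step(s) → NF |V|=3 |E|=3 V={0:C, 1:A, 2:A} E=0-r->2 1-r->2 2-p->1
branch R1-first: apply at {0↦3, 1↦0} → |E|=10, then 7 more step(s) → NF |V|=3 |E|=3 V={0:C, 1:A, 2:A} E=0-r->2 1-r->2 2-p->1
graphs isomorphic (equal up to label-preserving node renaming)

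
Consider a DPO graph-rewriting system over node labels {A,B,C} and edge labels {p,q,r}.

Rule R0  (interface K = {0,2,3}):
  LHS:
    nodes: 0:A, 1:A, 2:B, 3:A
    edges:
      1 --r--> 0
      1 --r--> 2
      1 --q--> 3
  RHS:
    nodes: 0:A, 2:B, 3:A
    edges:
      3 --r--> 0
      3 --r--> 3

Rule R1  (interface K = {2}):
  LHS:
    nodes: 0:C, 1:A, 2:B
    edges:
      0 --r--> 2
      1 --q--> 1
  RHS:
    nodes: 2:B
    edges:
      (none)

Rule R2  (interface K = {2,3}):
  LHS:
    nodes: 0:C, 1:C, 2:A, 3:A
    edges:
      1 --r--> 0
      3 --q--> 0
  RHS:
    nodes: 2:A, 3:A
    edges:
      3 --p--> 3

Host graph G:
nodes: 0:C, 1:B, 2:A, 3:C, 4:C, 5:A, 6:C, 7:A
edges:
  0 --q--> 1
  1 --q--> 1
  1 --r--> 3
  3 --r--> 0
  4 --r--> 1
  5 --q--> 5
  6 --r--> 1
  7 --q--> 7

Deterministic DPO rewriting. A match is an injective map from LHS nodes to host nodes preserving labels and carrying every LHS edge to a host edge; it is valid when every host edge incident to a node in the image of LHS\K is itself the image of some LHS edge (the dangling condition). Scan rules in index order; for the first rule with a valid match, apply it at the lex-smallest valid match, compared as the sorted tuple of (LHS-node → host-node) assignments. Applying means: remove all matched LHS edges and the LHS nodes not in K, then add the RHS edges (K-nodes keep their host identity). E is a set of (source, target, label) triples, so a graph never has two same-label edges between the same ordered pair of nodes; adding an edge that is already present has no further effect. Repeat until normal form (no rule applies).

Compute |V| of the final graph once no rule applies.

start.  V:8 E:8  edges: 0-q->1 1-q->1 1-r->3 3-r->0 4-r->1 5-q->5 6-r->1 7-q->7
1. fire R1 via {0↦4, 1↦5, 2↦1}  →  V:6 E:6  edges: 0-q->1 1-q->1 1-r->3 3-r->0 6-r->1 7-q->7
2. fire R1 via {0↦6, 1↦7, 2↦1}  →  V:4 E:4  edges: 0-q->1 1-q->1 1-r->3 3-r->0
halt: no rule applies after step 2
NF nodes: {0:C, 1:B, 2:A, 3:C}

Answer: 4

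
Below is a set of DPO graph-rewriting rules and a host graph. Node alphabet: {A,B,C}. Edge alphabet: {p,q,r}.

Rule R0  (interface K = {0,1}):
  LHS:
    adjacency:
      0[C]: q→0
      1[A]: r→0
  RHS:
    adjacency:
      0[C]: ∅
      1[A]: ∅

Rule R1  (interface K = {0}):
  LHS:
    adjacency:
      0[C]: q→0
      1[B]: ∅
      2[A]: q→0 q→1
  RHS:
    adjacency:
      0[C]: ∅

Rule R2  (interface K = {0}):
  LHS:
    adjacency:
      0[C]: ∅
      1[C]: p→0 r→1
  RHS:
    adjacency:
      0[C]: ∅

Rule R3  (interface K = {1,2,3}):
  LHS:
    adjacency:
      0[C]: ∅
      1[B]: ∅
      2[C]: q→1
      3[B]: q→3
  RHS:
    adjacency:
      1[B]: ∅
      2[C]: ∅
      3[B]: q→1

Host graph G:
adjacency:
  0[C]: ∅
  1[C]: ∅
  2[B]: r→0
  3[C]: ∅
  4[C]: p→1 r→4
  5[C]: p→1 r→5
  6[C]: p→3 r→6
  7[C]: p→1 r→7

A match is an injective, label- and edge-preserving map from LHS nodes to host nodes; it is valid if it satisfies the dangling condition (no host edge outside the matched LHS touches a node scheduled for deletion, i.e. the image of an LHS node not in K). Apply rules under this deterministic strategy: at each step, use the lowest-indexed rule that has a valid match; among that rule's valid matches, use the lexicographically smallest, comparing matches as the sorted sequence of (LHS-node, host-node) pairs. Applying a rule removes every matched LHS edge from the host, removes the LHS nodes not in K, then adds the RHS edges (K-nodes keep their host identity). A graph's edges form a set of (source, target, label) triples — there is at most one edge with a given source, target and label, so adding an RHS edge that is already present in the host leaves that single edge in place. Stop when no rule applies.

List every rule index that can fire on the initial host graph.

R0: no valid match — LHS pattern not found
R1: no valid match — LHS pattern not found
R2: 4 valid matches — {0↦1, 1↦4}, {0↦1, 1↦5}, {0↦1, 1↦7} (+1 more)
R3: no valid match — LHS pattern not found

Answer: [R2]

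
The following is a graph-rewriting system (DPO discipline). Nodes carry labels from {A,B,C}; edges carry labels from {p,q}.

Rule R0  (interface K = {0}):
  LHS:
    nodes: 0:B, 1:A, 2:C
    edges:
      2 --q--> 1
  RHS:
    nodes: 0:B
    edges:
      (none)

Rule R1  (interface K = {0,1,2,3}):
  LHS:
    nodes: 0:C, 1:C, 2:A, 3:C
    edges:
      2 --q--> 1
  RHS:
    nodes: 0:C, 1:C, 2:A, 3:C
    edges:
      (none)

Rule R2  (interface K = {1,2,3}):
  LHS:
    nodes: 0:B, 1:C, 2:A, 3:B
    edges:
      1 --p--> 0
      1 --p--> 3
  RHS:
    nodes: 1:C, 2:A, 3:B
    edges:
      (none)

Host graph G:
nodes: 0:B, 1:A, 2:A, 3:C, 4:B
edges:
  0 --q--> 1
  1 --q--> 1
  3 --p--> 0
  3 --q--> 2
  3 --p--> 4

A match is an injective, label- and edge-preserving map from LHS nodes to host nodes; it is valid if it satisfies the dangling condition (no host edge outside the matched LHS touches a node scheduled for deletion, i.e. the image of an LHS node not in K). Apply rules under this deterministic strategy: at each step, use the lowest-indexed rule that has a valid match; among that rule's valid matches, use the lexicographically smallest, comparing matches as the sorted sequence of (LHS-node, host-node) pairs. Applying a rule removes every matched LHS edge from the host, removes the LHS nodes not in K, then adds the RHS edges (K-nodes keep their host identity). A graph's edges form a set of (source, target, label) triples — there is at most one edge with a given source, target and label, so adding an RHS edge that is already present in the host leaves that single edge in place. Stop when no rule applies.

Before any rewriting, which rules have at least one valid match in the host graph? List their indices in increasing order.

R0: no valid match — 2 raw matches, all fail dangling condition
R1: no valid match — LHS pattern not found
R2: 2 valid matches — {0↦4, 1↦3, 2↦1, 3↦0}, {0↦4, 1↦3, 2↦2, 3↦0}

Answer: [R2]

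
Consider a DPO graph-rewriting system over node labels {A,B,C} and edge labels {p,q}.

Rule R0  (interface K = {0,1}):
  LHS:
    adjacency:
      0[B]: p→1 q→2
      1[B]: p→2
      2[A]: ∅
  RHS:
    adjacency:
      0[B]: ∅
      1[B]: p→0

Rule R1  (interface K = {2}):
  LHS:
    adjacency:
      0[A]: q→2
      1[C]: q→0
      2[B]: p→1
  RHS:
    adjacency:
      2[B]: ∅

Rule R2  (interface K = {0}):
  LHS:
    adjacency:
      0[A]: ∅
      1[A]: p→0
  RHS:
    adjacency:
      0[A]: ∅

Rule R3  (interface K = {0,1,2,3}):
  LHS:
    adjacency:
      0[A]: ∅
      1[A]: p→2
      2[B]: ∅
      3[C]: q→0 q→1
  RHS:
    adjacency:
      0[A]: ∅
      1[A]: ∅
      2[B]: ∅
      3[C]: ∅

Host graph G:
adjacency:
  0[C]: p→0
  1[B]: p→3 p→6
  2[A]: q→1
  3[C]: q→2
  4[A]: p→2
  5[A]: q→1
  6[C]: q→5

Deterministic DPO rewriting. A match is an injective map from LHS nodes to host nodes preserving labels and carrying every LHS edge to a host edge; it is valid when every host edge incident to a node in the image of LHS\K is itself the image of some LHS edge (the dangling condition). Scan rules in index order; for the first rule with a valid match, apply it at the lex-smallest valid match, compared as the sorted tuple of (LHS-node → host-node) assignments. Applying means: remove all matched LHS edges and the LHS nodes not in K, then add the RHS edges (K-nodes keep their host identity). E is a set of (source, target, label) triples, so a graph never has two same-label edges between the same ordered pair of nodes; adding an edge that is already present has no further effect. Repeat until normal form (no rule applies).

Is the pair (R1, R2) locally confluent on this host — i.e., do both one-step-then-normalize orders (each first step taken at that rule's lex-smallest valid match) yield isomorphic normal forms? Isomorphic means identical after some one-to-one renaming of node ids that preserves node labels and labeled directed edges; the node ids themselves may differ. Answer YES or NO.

branch R1-first: apply at {0↦5, 1↦6, 2↦1} → |E|=5, then 2 more step(s) → NF |V|=2 |E|=1 V={0:C, 1:B} E=0-p->0
branch R2-first: apply at {0↦2, 1↦4} → |E|=7, then 2 more step(s) → NF |V|=2 |E|=1 V={0:C, 1:B} E=0-p->0
graphs isomorphic (equal up to label-preserving node renaming)

Answer: YES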